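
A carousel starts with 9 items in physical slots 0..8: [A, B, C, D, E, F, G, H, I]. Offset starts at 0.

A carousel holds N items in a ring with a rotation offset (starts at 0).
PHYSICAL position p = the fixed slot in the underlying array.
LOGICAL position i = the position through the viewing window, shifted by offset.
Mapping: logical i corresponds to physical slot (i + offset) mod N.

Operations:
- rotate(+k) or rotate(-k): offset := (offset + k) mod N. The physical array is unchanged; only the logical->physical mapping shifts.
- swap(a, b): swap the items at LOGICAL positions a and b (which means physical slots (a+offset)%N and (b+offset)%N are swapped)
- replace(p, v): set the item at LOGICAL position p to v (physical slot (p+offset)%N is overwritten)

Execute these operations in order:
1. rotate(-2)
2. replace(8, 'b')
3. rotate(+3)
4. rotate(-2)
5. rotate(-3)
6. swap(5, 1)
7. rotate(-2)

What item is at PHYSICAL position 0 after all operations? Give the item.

After op 1 (rotate(-2)): offset=7, physical=[A,B,C,D,E,F,G,H,I], logical=[H,I,A,B,C,D,E,F,G]
After op 2 (replace(8, 'b')): offset=7, physical=[A,B,C,D,E,F,b,H,I], logical=[H,I,A,B,C,D,E,F,b]
After op 3 (rotate(+3)): offset=1, physical=[A,B,C,D,E,F,b,H,I], logical=[B,C,D,E,F,b,H,I,A]
After op 4 (rotate(-2)): offset=8, physical=[A,B,C,D,E,F,b,H,I], logical=[I,A,B,C,D,E,F,b,H]
After op 5 (rotate(-3)): offset=5, physical=[A,B,C,D,E,F,b,H,I], logical=[F,b,H,I,A,B,C,D,E]
After op 6 (swap(5, 1)): offset=5, physical=[A,b,C,D,E,F,B,H,I], logical=[F,B,H,I,A,b,C,D,E]
After op 7 (rotate(-2)): offset=3, physical=[A,b,C,D,E,F,B,H,I], logical=[D,E,F,B,H,I,A,b,C]

Answer: A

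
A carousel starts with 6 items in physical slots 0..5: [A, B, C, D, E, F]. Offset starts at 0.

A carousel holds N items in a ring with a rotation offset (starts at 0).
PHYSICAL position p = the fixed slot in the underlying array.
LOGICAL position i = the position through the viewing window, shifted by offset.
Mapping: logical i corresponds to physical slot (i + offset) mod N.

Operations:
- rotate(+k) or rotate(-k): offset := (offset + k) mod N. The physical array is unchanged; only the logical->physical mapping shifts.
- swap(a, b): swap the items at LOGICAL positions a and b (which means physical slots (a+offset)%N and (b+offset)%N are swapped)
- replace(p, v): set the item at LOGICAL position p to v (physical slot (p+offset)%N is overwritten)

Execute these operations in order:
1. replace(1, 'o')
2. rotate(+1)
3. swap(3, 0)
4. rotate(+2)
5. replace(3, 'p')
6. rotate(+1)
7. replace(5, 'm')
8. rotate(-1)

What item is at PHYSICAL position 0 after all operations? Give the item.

Answer: p

Derivation:
After op 1 (replace(1, 'o')): offset=0, physical=[A,o,C,D,E,F], logical=[A,o,C,D,E,F]
After op 2 (rotate(+1)): offset=1, physical=[A,o,C,D,E,F], logical=[o,C,D,E,F,A]
After op 3 (swap(3, 0)): offset=1, physical=[A,E,C,D,o,F], logical=[E,C,D,o,F,A]
After op 4 (rotate(+2)): offset=3, physical=[A,E,C,D,o,F], logical=[D,o,F,A,E,C]
After op 5 (replace(3, 'p')): offset=3, physical=[p,E,C,D,o,F], logical=[D,o,F,p,E,C]
After op 6 (rotate(+1)): offset=4, physical=[p,E,C,D,o,F], logical=[o,F,p,E,C,D]
After op 7 (replace(5, 'm')): offset=4, physical=[p,E,C,m,o,F], logical=[o,F,p,E,C,m]
After op 8 (rotate(-1)): offset=3, physical=[p,E,C,m,o,F], logical=[m,o,F,p,E,C]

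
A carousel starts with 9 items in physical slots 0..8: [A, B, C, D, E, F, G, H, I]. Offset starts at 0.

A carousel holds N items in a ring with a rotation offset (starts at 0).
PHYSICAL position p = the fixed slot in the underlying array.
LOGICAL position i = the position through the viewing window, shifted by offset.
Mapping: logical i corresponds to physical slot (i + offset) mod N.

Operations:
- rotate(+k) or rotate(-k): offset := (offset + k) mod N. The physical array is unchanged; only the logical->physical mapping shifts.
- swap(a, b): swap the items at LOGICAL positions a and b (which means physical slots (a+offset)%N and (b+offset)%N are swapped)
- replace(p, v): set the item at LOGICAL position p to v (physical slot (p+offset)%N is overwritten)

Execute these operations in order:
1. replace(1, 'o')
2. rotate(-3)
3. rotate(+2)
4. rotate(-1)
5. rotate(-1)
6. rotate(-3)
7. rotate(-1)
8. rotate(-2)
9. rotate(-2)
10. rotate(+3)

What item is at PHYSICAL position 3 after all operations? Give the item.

After op 1 (replace(1, 'o')): offset=0, physical=[A,o,C,D,E,F,G,H,I], logical=[A,o,C,D,E,F,G,H,I]
After op 2 (rotate(-3)): offset=6, physical=[A,o,C,D,E,F,G,H,I], logical=[G,H,I,A,o,C,D,E,F]
After op 3 (rotate(+2)): offset=8, physical=[A,o,C,D,E,F,G,H,I], logical=[I,A,o,C,D,E,F,G,H]
After op 4 (rotate(-1)): offset=7, physical=[A,o,C,D,E,F,G,H,I], logical=[H,I,A,o,C,D,E,F,G]
After op 5 (rotate(-1)): offset=6, physical=[A,o,C,D,E,F,G,H,I], logical=[G,H,I,A,o,C,D,E,F]
After op 6 (rotate(-3)): offset=3, physical=[A,o,C,D,E,F,G,H,I], logical=[D,E,F,G,H,I,A,o,C]
After op 7 (rotate(-1)): offset=2, physical=[A,o,C,D,E,F,G,H,I], logical=[C,D,E,F,G,H,I,A,o]
After op 8 (rotate(-2)): offset=0, physical=[A,o,C,D,E,F,G,H,I], logical=[A,o,C,D,E,F,G,H,I]
After op 9 (rotate(-2)): offset=7, physical=[A,o,C,D,E,F,G,H,I], logical=[H,I,A,o,C,D,E,F,G]
After op 10 (rotate(+3)): offset=1, physical=[A,o,C,D,E,F,G,H,I], logical=[o,C,D,E,F,G,H,I,A]

Answer: D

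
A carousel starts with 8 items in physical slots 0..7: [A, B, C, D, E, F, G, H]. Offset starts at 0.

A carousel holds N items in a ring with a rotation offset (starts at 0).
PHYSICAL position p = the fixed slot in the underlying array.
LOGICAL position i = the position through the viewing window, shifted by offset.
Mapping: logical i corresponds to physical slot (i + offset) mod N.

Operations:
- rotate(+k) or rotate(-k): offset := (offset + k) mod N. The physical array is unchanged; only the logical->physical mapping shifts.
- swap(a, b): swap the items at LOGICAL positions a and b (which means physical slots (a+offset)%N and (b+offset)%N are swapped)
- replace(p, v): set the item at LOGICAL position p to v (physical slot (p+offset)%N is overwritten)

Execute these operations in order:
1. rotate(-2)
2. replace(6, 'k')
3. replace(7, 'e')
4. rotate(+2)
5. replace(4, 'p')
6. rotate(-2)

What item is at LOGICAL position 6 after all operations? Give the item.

Answer: p

Derivation:
After op 1 (rotate(-2)): offset=6, physical=[A,B,C,D,E,F,G,H], logical=[G,H,A,B,C,D,E,F]
After op 2 (replace(6, 'k')): offset=6, physical=[A,B,C,D,k,F,G,H], logical=[G,H,A,B,C,D,k,F]
After op 3 (replace(7, 'e')): offset=6, physical=[A,B,C,D,k,e,G,H], logical=[G,H,A,B,C,D,k,e]
After op 4 (rotate(+2)): offset=0, physical=[A,B,C,D,k,e,G,H], logical=[A,B,C,D,k,e,G,H]
After op 5 (replace(4, 'p')): offset=0, physical=[A,B,C,D,p,e,G,H], logical=[A,B,C,D,p,e,G,H]
After op 6 (rotate(-2)): offset=6, physical=[A,B,C,D,p,e,G,H], logical=[G,H,A,B,C,D,p,e]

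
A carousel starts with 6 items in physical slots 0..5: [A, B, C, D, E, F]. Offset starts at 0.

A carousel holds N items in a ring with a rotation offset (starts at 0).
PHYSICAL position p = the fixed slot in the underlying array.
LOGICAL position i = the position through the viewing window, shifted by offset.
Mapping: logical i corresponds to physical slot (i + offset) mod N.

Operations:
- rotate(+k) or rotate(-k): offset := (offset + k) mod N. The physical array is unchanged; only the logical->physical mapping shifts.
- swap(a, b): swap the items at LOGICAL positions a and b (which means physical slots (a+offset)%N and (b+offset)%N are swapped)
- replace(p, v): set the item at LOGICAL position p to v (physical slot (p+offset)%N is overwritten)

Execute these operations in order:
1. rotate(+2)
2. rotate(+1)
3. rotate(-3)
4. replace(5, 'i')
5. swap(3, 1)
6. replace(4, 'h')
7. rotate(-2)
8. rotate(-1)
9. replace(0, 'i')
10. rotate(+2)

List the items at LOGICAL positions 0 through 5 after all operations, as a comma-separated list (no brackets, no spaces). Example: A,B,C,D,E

After op 1 (rotate(+2)): offset=2, physical=[A,B,C,D,E,F], logical=[C,D,E,F,A,B]
After op 2 (rotate(+1)): offset=3, physical=[A,B,C,D,E,F], logical=[D,E,F,A,B,C]
After op 3 (rotate(-3)): offset=0, physical=[A,B,C,D,E,F], logical=[A,B,C,D,E,F]
After op 4 (replace(5, 'i')): offset=0, physical=[A,B,C,D,E,i], logical=[A,B,C,D,E,i]
After op 5 (swap(3, 1)): offset=0, physical=[A,D,C,B,E,i], logical=[A,D,C,B,E,i]
After op 6 (replace(4, 'h')): offset=0, physical=[A,D,C,B,h,i], logical=[A,D,C,B,h,i]
After op 7 (rotate(-2)): offset=4, physical=[A,D,C,B,h,i], logical=[h,i,A,D,C,B]
After op 8 (rotate(-1)): offset=3, physical=[A,D,C,B,h,i], logical=[B,h,i,A,D,C]
After op 9 (replace(0, 'i')): offset=3, physical=[A,D,C,i,h,i], logical=[i,h,i,A,D,C]
After op 10 (rotate(+2)): offset=5, physical=[A,D,C,i,h,i], logical=[i,A,D,C,i,h]

Answer: i,A,D,C,i,h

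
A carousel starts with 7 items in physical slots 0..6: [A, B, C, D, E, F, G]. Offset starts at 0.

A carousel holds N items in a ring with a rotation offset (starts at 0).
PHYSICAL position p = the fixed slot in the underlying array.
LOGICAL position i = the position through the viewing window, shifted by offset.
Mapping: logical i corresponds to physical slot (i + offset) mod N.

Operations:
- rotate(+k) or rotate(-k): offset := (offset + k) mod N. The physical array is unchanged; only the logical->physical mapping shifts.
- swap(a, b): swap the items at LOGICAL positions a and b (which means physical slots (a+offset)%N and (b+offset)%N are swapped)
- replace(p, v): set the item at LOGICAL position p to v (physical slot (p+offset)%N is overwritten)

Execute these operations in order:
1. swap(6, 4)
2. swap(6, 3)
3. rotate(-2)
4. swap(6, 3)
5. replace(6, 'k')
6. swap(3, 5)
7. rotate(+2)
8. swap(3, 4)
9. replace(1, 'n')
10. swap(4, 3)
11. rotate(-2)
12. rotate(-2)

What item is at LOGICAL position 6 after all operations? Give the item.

After op 1 (swap(6, 4)): offset=0, physical=[A,B,C,D,G,F,E], logical=[A,B,C,D,G,F,E]
After op 2 (swap(6, 3)): offset=0, physical=[A,B,C,E,G,F,D], logical=[A,B,C,E,G,F,D]
After op 3 (rotate(-2)): offset=5, physical=[A,B,C,E,G,F,D], logical=[F,D,A,B,C,E,G]
After op 4 (swap(6, 3)): offset=5, physical=[A,G,C,E,B,F,D], logical=[F,D,A,G,C,E,B]
After op 5 (replace(6, 'k')): offset=5, physical=[A,G,C,E,k,F,D], logical=[F,D,A,G,C,E,k]
After op 6 (swap(3, 5)): offset=5, physical=[A,E,C,G,k,F,D], logical=[F,D,A,E,C,G,k]
After op 7 (rotate(+2)): offset=0, physical=[A,E,C,G,k,F,D], logical=[A,E,C,G,k,F,D]
After op 8 (swap(3, 4)): offset=0, physical=[A,E,C,k,G,F,D], logical=[A,E,C,k,G,F,D]
After op 9 (replace(1, 'n')): offset=0, physical=[A,n,C,k,G,F,D], logical=[A,n,C,k,G,F,D]
After op 10 (swap(4, 3)): offset=0, physical=[A,n,C,G,k,F,D], logical=[A,n,C,G,k,F,D]
After op 11 (rotate(-2)): offset=5, physical=[A,n,C,G,k,F,D], logical=[F,D,A,n,C,G,k]
After op 12 (rotate(-2)): offset=3, physical=[A,n,C,G,k,F,D], logical=[G,k,F,D,A,n,C]

Answer: C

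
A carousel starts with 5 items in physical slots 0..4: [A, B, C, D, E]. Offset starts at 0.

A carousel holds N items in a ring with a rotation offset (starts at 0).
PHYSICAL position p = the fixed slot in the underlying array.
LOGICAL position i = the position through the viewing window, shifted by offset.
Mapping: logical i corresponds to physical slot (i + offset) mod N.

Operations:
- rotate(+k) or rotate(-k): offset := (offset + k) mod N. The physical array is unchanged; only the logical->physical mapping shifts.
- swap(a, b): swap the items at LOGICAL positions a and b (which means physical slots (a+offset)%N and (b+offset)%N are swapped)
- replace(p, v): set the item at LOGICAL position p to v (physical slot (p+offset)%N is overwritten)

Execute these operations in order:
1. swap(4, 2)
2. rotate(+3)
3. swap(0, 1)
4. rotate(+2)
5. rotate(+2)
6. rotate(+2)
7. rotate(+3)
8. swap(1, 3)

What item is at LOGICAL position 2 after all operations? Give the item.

After op 1 (swap(4, 2)): offset=0, physical=[A,B,E,D,C], logical=[A,B,E,D,C]
After op 2 (rotate(+3)): offset=3, physical=[A,B,E,D,C], logical=[D,C,A,B,E]
After op 3 (swap(0, 1)): offset=3, physical=[A,B,E,C,D], logical=[C,D,A,B,E]
After op 4 (rotate(+2)): offset=0, physical=[A,B,E,C,D], logical=[A,B,E,C,D]
After op 5 (rotate(+2)): offset=2, physical=[A,B,E,C,D], logical=[E,C,D,A,B]
After op 6 (rotate(+2)): offset=4, physical=[A,B,E,C,D], logical=[D,A,B,E,C]
After op 7 (rotate(+3)): offset=2, physical=[A,B,E,C,D], logical=[E,C,D,A,B]
After op 8 (swap(1, 3)): offset=2, physical=[C,B,E,A,D], logical=[E,A,D,C,B]

Answer: D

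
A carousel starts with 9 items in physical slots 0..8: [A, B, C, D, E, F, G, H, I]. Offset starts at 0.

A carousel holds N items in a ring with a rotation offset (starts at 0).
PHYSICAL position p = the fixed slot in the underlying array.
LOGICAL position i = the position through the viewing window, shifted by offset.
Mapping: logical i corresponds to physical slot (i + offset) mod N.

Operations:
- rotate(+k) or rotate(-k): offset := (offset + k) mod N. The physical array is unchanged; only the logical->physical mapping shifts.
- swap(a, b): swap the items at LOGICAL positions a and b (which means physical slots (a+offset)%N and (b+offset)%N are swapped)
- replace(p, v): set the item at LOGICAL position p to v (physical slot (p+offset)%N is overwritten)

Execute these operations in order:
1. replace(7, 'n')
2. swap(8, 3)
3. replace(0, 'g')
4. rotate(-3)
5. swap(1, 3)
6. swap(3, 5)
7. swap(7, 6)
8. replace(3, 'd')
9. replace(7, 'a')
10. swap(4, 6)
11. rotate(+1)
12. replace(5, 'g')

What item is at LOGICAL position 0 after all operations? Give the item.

After op 1 (replace(7, 'n')): offset=0, physical=[A,B,C,D,E,F,G,n,I], logical=[A,B,C,D,E,F,G,n,I]
After op 2 (swap(8, 3)): offset=0, physical=[A,B,C,I,E,F,G,n,D], logical=[A,B,C,I,E,F,G,n,D]
After op 3 (replace(0, 'g')): offset=0, physical=[g,B,C,I,E,F,G,n,D], logical=[g,B,C,I,E,F,G,n,D]
After op 4 (rotate(-3)): offset=6, physical=[g,B,C,I,E,F,G,n,D], logical=[G,n,D,g,B,C,I,E,F]
After op 5 (swap(1, 3)): offset=6, physical=[n,B,C,I,E,F,G,g,D], logical=[G,g,D,n,B,C,I,E,F]
After op 6 (swap(3, 5)): offset=6, physical=[C,B,n,I,E,F,G,g,D], logical=[G,g,D,C,B,n,I,E,F]
After op 7 (swap(7, 6)): offset=6, physical=[C,B,n,E,I,F,G,g,D], logical=[G,g,D,C,B,n,E,I,F]
After op 8 (replace(3, 'd')): offset=6, physical=[d,B,n,E,I,F,G,g,D], logical=[G,g,D,d,B,n,E,I,F]
After op 9 (replace(7, 'a')): offset=6, physical=[d,B,n,E,a,F,G,g,D], logical=[G,g,D,d,B,n,E,a,F]
After op 10 (swap(4, 6)): offset=6, physical=[d,E,n,B,a,F,G,g,D], logical=[G,g,D,d,E,n,B,a,F]
After op 11 (rotate(+1)): offset=7, physical=[d,E,n,B,a,F,G,g,D], logical=[g,D,d,E,n,B,a,F,G]
After op 12 (replace(5, 'g')): offset=7, physical=[d,E,n,g,a,F,G,g,D], logical=[g,D,d,E,n,g,a,F,G]

Answer: g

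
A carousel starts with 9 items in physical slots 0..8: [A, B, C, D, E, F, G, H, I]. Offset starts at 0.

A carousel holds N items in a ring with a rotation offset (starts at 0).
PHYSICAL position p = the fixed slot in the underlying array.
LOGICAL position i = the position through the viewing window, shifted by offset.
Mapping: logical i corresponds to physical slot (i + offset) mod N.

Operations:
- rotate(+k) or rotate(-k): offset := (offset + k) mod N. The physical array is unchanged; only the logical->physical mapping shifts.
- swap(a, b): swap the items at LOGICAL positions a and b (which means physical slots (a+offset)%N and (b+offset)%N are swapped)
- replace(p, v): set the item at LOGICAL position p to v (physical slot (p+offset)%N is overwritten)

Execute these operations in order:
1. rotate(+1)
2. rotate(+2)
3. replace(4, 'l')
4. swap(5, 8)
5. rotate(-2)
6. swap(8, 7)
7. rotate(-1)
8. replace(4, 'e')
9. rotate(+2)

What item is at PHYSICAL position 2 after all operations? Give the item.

After op 1 (rotate(+1)): offset=1, physical=[A,B,C,D,E,F,G,H,I], logical=[B,C,D,E,F,G,H,I,A]
After op 2 (rotate(+2)): offset=3, physical=[A,B,C,D,E,F,G,H,I], logical=[D,E,F,G,H,I,A,B,C]
After op 3 (replace(4, 'l')): offset=3, physical=[A,B,C,D,E,F,G,l,I], logical=[D,E,F,G,l,I,A,B,C]
After op 4 (swap(5, 8)): offset=3, physical=[A,B,I,D,E,F,G,l,C], logical=[D,E,F,G,l,C,A,B,I]
After op 5 (rotate(-2)): offset=1, physical=[A,B,I,D,E,F,G,l,C], logical=[B,I,D,E,F,G,l,C,A]
After op 6 (swap(8, 7)): offset=1, physical=[C,B,I,D,E,F,G,l,A], logical=[B,I,D,E,F,G,l,A,C]
After op 7 (rotate(-1)): offset=0, physical=[C,B,I,D,E,F,G,l,A], logical=[C,B,I,D,E,F,G,l,A]
After op 8 (replace(4, 'e')): offset=0, physical=[C,B,I,D,e,F,G,l,A], logical=[C,B,I,D,e,F,G,l,A]
After op 9 (rotate(+2)): offset=2, physical=[C,B,I,D,e,F,G,l,A], logical=[I,D,e,F,G,l,A,C,B]

Answer: I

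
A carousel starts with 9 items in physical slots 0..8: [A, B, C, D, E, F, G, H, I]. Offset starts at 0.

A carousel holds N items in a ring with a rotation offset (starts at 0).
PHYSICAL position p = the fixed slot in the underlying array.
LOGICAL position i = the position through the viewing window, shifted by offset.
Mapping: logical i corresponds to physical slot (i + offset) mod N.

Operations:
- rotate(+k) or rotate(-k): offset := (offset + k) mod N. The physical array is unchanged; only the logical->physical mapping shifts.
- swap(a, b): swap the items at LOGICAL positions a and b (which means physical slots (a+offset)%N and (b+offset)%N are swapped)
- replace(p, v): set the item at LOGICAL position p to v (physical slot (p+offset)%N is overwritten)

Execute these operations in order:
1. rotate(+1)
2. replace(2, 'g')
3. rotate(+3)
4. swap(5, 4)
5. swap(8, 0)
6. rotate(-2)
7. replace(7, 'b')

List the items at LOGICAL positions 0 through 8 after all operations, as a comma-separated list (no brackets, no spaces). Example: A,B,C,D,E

After op 1 (rotate(+1)): offset=1, physical=[A,B,C,D,E,F,G,H,I], logical=[B,C,D,E,F,G,H,I,A]
After op 2 (replace(2, 'g')): offset=1, physical=[A,B,C,g,E,F,G,H,I], logical=[B,C,g,E,F,G,H,I,A]
After op 3 (rotate(+3)): offset=4, physical=[A,B,C,g,E,F,G,H,I], logical=[E,F,G,H,I,A,B,C,g]
After op 4 (swap(5, 4)): offset=4, physical=[I,B,C,g,E,F,G,H,A], logical=[E,F,G,H,A,I,B,C,g]
After op 5 (swap(8, 0)): offset=4, physical=[I,B,C,E,g,F,G,H,A], logical=[g,F,G,H,A,I,B,C,E]
After op 6 (rotate(-2)): offset=2, physical=[I,B,C,E,g,F,G,H,A], logical=[C,E,g,F,G,H,A,I,B]
After op 7 (replace(7, 'b')): offset=2, physical=[b,B,C,E,g,F,G,H,A], logical=[C,E,g,F,G,H,A,b,B]

Answer: C,E,g,F,G,H,A,b,B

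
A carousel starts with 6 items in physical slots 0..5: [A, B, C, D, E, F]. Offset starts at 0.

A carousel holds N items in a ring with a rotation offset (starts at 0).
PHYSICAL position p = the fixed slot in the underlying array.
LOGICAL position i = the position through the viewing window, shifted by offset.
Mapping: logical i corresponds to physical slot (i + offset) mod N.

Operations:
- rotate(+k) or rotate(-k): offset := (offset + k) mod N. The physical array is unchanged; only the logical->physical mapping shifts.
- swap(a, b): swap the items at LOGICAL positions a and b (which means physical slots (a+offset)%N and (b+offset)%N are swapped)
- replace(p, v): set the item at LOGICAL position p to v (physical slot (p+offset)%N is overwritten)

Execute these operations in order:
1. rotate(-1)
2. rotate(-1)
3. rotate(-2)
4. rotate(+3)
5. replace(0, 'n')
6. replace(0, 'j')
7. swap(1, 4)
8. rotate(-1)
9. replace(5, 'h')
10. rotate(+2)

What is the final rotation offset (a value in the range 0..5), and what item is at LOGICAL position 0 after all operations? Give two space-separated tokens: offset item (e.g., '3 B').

Answer: 0 D

Derivation:
After op 1 (rotate(-1)): offset=5, physical=[A,B,C,D,E,F], logical=[F,A,B,C,D,E]
After op 2 (rotate(-1)): offset=4, physical=[A,B,C,D,E,F], logical=[E,F,A,B,C,D]
After op 3 (rotate(-2)): offset=2, physical=[A,B,C,D,E,F], logical=[C,D,E,F,A,B]
After op 4 (rotate(+3)): offset=5, physical=[A,B,C,D,E,F], logical=[F,A,B,C,D,E]
After op 5 (replace(0, 'n')): offset=5, physical=[A,B,C,D,E,n], logical=[n,A,B,C,D,E]
After op 6 (replace(0, 'j')): offset=5, physical=[A,B,C,D,E,j], logical=[j,A,B,C,D,E]
After op 7 (swap(1, 4)): offset=5, physical=[D,B,C,A,E,j], logical=[j,D,B,C,A,E]
After op 8 (rotate(-1)): offset=4, physical=[D,B,C,A,E,j], logical=[E,j,D,B,C,A]
After op 9 (replace(5, 'h')): offset=4, physical=[D,B,C,h,E,j], logical=[E,j,D,B,C,h]
After op 10 (rotate(+2)): offset=0, physical=[D,B,C,h,E,j], logical=[D,B,C,h,E,j]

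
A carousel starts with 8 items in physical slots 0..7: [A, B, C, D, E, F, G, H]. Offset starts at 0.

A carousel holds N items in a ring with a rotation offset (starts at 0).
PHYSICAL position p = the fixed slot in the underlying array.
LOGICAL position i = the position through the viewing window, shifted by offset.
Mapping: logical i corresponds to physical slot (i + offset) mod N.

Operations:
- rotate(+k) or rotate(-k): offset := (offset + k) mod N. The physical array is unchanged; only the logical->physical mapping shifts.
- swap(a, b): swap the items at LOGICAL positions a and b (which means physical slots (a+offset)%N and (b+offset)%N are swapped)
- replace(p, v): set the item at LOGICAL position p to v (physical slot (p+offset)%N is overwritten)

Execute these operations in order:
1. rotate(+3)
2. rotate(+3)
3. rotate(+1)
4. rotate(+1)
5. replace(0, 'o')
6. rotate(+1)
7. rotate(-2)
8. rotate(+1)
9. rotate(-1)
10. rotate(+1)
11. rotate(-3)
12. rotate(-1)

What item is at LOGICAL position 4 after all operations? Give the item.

After op 1 (rotate(+3)): offset=3, physical=[A,B,C,D,E,F,G,H], logical=[D,E,F,G,H,A,B,C]
After op 2 (rotate(+3)): offset=6, physical=[A,B,C,D,E,F,G,H], logical=[G,H,A,B,C,D,E,F]
After op 3 (rotate(+1)): offset=7, physical=[A,B,C,D,E,F,G,H], logical=[H,A,B,C,D,E,F,G]
After op 4 (rotate(+1)): offset=0, physical=[A,B,C,D,E,F,G,H], logical=[A,B,C,D,E,F,G,H]
After op 5 (replace(0, 'o')): offset=0, physical=[o,B,C,D,E,F,G,H], logical=[o,B,C,D,E,F,G,H]
After op 6 (rotate(+1)): offset=1, physical=[o,B,C,D,E,F,G,H], logical=[B,C,D,E,F,G,H,o]
After op 7 (rotate(-2)): offset=7, physical=[o,B,C,D,E,F,G,H], logical=[H,o,B,C,D,E,F,G]
After op 8 (rotate(+1)): offset=0, physical=[o,B,C,D,E,F,G,H], logical=[o,B,C,D,E,F,G,H]
After op 9 (rotate(-1)): offset=7, physical=[o,B,C,D,E,F,G,H], logical=[H,o,B,C,D,E,F,G]
After op 10 (rotate(+1)): offset=0, physical=[o,B,C,D,E,F,G,H], logical=[o,B,C,D,E,F,G,H]
After op 11 (rotate(-3)): offset=5, physical=[o,B,C,D,E,F,G,H], logical=[F,G,H,o,B,C,D,E]
After op 12 (rotate(-1)): offset=4, physical=[o,B,C,D,E,F,G,H], logical=[E,F,G,H,o,B,C,D]

Answer: o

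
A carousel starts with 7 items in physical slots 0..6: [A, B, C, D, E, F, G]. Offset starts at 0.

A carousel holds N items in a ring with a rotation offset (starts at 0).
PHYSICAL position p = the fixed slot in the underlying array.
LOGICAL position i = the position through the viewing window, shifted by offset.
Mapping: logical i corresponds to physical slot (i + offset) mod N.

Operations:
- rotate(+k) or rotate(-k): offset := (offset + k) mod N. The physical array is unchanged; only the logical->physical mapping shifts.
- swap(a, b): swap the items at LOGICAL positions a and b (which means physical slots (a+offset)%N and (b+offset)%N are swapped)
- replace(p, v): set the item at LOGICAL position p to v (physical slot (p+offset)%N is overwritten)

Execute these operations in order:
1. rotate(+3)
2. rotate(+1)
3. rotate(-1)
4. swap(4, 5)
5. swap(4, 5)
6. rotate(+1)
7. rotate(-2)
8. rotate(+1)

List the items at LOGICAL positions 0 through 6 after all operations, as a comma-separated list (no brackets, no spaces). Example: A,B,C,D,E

After op 1 (rotate(+3)): offset=3, physical=[A,B,C,D,E,F,G], logical=[D,E,F,G,A,B,C]
After op 2 (rotate(+1)): offset=4, physical=[A,B,C,D,E,F,G], logical=[E,F,G,A,B,C,D]
After op 3 (rotate(-1)): offset=3, physical=[A,B,C,D,E,F,G], logical=[D,E,F,G,A,B,C]
After op 4 (swap(4, 5)): offset=3, physical=[B,A,C,D,E,F,G], logical=[D,E,F,G,B,A,C]
After op 5 (swap(4, 5)): offset=3, physical=[A,B,C,D,E,F,G], logical=[D,E,F,G,A,B,C]
After op 6 (rotate(+1)): offset=4, physical=[A,B,C,D,E,F,G], logical=[E,F,G,A,B,C,D]
After op 7 (rotate(-2)): offset=2, physical=[A,B,C,D,E,F,G], logical=[C,D,E,F,G,A,B]
After op 8 (rotate(+1)): offset=3, physical=[A,B,C,D,E,F,G], logical=[D,E,F,G,A,B,C]

Answer: D,E,F,G,A,B,C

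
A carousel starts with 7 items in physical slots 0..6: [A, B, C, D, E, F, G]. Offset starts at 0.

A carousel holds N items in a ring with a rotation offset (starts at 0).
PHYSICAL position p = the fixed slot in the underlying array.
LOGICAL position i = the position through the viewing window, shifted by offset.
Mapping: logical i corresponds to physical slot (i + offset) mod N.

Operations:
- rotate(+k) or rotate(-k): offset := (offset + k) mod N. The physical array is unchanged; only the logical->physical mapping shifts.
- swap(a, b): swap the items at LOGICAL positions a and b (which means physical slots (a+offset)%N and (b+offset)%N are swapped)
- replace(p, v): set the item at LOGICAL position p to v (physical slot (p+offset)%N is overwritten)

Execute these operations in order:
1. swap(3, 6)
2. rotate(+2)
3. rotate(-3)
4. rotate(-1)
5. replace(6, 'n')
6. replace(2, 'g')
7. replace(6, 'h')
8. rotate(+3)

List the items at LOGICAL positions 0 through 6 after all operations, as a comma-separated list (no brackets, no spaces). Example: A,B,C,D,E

Answer: B,C,G,h,F,D,g

Derivation:
After op 1 (swap(3, 6)): offset=0, physical=[A,B,C,G,E,F,D], logical=[A,B,C,G,E,F,D]
After op 2 (rotate(+2)): offset=2, physical=[A,B,C,G,E,F,D], logical=[C,G,E,F,D,A,B]
After op 3 (rotate(-3)): offset=6, physical=[A,B,C,G,E,F,D], logical=[D,A,B,C,G,E,F]
After op 4 (rotate(-1)): offset=5, physical=[A,B,C,G,E,F,D], logical=[F,D,A,B,C,G,E]
After op 5 (replace(6, 'n')): offset=5, physical=[A,B,C,G,n,F,D], logical=[F,D,A,B,C,G,n]
After op 6 (replace(2, 'g')): offset=5, physical=[g,B,C,G,n,F,D], logical=[F,D,g,B,C,G,n]
After op 7 (replace(6, 'h')): offset=5, physical=[g,B,C,G,h,F,D], logical=[F,D,g,B,C,G,h]
After op 8 (rotate(+3)): offset=1, physical=[g,B,C,G,h,F,D], logical=[B,C,G,h,F,D,g]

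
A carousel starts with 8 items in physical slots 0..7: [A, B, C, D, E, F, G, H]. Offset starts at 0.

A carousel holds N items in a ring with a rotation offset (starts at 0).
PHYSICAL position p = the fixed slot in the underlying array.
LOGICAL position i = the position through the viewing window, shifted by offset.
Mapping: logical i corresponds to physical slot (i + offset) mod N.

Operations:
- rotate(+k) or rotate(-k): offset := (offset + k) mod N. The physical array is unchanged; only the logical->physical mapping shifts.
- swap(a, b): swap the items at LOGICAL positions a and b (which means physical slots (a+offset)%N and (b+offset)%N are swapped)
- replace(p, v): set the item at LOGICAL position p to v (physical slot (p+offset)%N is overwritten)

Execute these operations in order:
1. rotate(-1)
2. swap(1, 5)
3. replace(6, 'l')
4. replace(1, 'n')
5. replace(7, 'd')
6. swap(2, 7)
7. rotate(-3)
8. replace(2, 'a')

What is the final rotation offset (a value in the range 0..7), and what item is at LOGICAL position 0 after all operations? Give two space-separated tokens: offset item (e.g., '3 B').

After op 1 (rotate(-1)): offset=7, physical=[A,B,C,D,E,F,G,H], logical=[H,A,B,C,D,E,F,G]
After op 2 (swap(1, 5)): offset=7, physical=[E,B,C,D,A,F,G,H], logical=[H,E,B,C,D,A,F,G]
After op 3 (replace(6, 'l')): offset=7, physical=[E,B,C,D,A,l,G,H], logical=[H,E,B,C,D,A,l,G]
After op 4 (replace(1, 'n')): offset=7, physical=[n,B,C,D,A,l,G,H], logical=[H,n,B,C,D,A,l,G]
After op 5 (replace(7, 'd')): offset=7, physical=[n,B,C,D,A,l,d,H], logical=[H,n,B,C,D,A,l,d]
After op 6 (swap(2, 7)): offset=7, physical=[n,d,C,D,A,l,B,H], logical=[H,n,d,C,D,A,l,B]
After op 7 (rotate(-3)): offset=4, physical=[n,d,C,D,A,l,B,H], logical=[A,l,B,H,n,d,C,D]
After op 8 (replace(2, 'a')): offset=4, physical=[n,d,C,D,A,l,a,H], logical=[A,l,a,H,n,d,C,D]

Answer: 4 A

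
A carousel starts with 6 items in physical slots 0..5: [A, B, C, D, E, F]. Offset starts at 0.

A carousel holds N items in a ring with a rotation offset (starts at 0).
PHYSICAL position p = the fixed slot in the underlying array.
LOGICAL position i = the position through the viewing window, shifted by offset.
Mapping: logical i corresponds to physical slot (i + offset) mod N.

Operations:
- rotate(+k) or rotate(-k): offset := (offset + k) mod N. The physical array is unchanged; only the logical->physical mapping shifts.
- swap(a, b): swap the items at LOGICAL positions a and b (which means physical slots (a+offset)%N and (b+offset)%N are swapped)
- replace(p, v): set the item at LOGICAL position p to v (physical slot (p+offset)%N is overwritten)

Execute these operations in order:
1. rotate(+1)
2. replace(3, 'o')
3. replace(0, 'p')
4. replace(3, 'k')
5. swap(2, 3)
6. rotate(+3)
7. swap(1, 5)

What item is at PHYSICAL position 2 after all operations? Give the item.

Answer: C

Derivation:
After op 1 (rotate(+1)): offset=1, physical=[A,B,C,D,E,F], logical=[B,C,D,E,F,A]
After op 2 (replace(3, 'o')): offset=1, physical=[A,B,C,D,o,F], logical=[B,C,D,o,F,A]
After op 3 (replace(0, 'p')): offset=1, physical=[A,p,C,D,o,F], logical=[p,C,D,o,F,A]
After op 4 (replace(3, 'k')): offset=1, physical=[A,p,C,D,k,F], logical=[p,C,D,k,F,A]
After op 5 (swap(2, 3)): offset=1, physical=[A,p,C,k,D,F], logical=[p,C,k,D,F,A]
After op 6 (rotate(+3)): offset=4, physical=[A,p,C,k,D,F], logical=[D,F,A,p,C,k]
After op 7 (swap(1, 5)): offset=4, physical=[A,p,C,F,D,k], logical=[D,k,A,p,C,F]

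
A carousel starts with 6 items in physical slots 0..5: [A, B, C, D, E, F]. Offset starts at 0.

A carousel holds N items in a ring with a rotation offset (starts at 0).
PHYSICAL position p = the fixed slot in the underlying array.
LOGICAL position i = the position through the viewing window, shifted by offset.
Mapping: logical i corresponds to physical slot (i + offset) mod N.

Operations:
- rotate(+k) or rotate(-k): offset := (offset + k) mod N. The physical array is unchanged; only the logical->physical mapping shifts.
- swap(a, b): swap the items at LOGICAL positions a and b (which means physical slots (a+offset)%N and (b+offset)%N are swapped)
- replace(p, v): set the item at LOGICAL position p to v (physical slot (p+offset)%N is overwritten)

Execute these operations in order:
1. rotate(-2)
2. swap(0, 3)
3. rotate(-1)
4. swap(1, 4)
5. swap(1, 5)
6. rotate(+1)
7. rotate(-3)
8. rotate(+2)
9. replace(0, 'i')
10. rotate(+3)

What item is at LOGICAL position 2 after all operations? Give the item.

After op 1 (rotate(-2)): offset=4, physical=[A,B,C,D,E,F], logical=[E,F,A,B,C,D]
After op 2 (swap(0, 3)): offset=4, physical=[A,E,C,D,B,F], logical=[B,F,A,E,C,D]
After op 3 (rotate(-1)): offset=3, physical=[A,E,C,D,B,F], logical=[D,B,F,A,E,C]
After op 4 (swap(1, 4)): offset=3, physical=[A,B,C,D,E,F], logical=[D,E,F,A,B,C]
After op 5 (swap(1, 5)): offset=3, physical=[A,B,E,D,C,F], logical=[D,C,F,A,B,E]
After op 6 (rotate(+1)): offset=4, physical=[A,B,E,D,C,F], logical=[C,F,A,B,E,D]
After op 7 (rotate(-3)): offset=1, physical=[A,B,E,D,C,F], logical=[B,E,D,C,F,A]
After op 8 (rotate(+2)): offset=3, physical=[A,B,E,D,C,F], logical=[D,C,F,A,B,E]
After op 9 (replace(0, 'i')): offset=3, physical=[A,B,E,i,C,F], logical=[i,C,F,A,B,E]
After op 10 (rotate(+3)): offset=0, physical=[A,B,E,i,C,F], logical=[A,B,E,i,C,F]

Answer: E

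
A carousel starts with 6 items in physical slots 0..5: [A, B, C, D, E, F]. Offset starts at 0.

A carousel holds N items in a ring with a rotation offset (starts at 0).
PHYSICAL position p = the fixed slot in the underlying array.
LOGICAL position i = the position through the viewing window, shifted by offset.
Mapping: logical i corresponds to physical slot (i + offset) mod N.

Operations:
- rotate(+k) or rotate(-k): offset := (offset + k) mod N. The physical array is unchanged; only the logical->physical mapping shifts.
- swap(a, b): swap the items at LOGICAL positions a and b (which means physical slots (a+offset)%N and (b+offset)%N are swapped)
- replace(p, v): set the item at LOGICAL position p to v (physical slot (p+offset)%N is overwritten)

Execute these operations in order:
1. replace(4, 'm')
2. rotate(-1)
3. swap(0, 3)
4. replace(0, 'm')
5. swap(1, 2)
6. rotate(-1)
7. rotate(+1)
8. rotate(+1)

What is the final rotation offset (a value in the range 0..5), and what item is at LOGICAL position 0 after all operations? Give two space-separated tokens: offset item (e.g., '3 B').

Answer: 0 B

Derivation:
After op 1 (replace(4, 'm')): offset=0, physical=[A,B,C,D,m,F], logical=[A,B,C,D,m,F]
After op 2 (rotate(-1)): offset=5, physical=[A,B,C,D,m,F], logical=[F,A,B,C,D,m]
After op 3 (swap(0, 3)): offset=5, physical=[A,B,F,D,m,C], logical=[C,A,B,F,D,m]
After op 4 (replace(0, 'm')): offset=5, physical=[A,B,F,D,m,m], logical=[m,A,B,F,D,m]
After op 5 (swap(1, 2)): offset=5, physical=[B,A,F,D,m,m], logical=[m,B,A,F,D,m]
After op 6 (rotate(-1)): offset=4, physical=[B,A,F,D,m,m], logical=[m,m,B,A,F,D]
After op 7 (rotate(+1)): offset=5, physical=[B,A,F,D,m,m], logical=[m,B,A,F,D,m]
After op 8 (rotate(+1)): offset=0, physical=[B,A,F,D,m,m], logical=[B,A,F,D,m,m]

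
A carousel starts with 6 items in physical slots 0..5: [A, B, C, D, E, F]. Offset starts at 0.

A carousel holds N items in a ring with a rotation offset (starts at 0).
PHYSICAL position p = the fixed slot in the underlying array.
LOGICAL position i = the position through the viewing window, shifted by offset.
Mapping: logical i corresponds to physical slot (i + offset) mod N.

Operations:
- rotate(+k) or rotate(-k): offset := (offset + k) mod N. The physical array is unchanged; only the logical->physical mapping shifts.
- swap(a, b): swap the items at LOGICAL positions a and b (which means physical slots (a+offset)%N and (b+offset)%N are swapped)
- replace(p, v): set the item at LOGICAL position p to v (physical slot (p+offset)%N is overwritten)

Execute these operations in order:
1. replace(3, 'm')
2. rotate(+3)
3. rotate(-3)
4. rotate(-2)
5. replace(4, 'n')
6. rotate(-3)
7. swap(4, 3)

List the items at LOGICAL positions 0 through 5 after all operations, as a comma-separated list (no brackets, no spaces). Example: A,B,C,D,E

After op 1 (replace(3, 'm')): offset=0, physical=[A,B,C,m,E,F], logical=[A,B,C,m,E,F]
After op 2 (rotate(+3)): offset=3, physical=[A,B,C,m,E,F], logical=[m,E,F,A,B,C]
After op 3 (rotate(-3)): offset=0, physical=[A,B,C,m,E,F], logical=[A,B,C,m,E,F]
After op 4 (rotate(-2)): offset=4, physical=[A,B,C,m,E,F], logical=[E,F,A,B,C,m]
After op 5 (replace(4, 'n')): offset=4, physical=[A,B,n,m,E,F], logical=[E,F,A,B,n,m]
After op 6 (rotate(-3)): offset=1, physical=[A,B,n,m,E,F], logical=[B,n,m,E,F,A]
After op 7 (swap(4, 3)): offset=1, physical=[A,B,n,m,F,E], logical=[B,n,m,F,E,A]

Answer: B,n,m,F,E,A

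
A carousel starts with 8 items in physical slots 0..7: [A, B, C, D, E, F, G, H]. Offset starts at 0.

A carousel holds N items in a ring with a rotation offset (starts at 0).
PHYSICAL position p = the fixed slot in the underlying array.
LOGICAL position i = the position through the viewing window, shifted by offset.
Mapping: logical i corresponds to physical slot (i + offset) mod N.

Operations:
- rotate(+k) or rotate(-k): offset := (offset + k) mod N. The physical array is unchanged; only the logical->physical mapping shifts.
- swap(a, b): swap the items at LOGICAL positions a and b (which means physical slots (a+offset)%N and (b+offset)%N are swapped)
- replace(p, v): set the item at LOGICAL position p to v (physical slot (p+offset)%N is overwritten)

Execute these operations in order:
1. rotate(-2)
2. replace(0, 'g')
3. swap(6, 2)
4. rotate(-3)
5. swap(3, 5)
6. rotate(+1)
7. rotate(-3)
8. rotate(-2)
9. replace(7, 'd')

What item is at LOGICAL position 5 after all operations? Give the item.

Answer: A

Derivation:
After op 1 (rotate(-2)): offset=6, physical=[A,B,C,D,E,F,G,H], logical=[G,H,A,B,C,D,E,F]
After op 2 (replace(0, 'g')): offset=6, physical=[A,B,C,D,E,F,g,H], logical=[g,H,A,B,C,D,E,F]
After op 3 (swap(6, 2)): offset=6, physical=[E,B,C,D,A,F,g,H], logical=[g,H,E,B,C,D,A,F]
After op 4 (rotate(-3)): offset=3, physical=[E,B,C,D,A,F,g,H], logical=[D,A,F,g,H,E,B,C]
After op 5 (swap(3, 5)): offset=3, physical=[g,B,C,D,A,F,E,H], logical=[D,A,F,E,H,g,B,C]
After op 6 (rotate(+1)): offset=4, physical=[g,B,C,D,A,F,E,H], logical=[A,F,E,H,g,B,C,D]
After op 7 (rotate(-3)): offset=1, physical=[g,B,C,D,A,F,E,H], logical=[B,C,D,A,F,E,H,g]
After op 8 (rotate(-2)): offset=7, physical=[g,B,C,D,A,F,E,H], logical=[H,g,B,C,D,A,F,E]
After op 9 (replace(7, 'd')): offset=7, physical=[g,B,C,D,A,F,d,H], logical=[H,g,B,C,D,A,F,d]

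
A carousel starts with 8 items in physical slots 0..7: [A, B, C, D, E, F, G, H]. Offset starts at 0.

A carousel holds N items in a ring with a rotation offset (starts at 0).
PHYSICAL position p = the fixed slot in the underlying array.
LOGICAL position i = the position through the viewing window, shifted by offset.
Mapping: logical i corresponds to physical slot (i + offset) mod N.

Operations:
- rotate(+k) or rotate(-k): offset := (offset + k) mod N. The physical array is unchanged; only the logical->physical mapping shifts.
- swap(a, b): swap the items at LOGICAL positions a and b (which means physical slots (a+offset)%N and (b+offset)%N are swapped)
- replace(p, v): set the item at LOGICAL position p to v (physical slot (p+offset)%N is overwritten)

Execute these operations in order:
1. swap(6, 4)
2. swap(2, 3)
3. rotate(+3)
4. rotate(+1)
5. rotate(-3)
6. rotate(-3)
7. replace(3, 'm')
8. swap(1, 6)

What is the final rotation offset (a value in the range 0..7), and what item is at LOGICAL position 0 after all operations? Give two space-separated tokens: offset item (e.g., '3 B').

After op 1 (swap(6, 4)): offset=0, physical=[A,B,C,D,G,F,E,H], logical=[A,B,C,D,G,F,E,H]
After op 2 (swap(2, 3)): offset=0, physical=[A,B,D,C,G,F,E,H], logical=[A,B,D,C,G,F,E,H]
After op 3 (rotate(+3)): offset=3, physical=[A,B,D,C,G,F,E,H], logical=[C,G,F,E,H,A,B,D]
After op 4 (rotate(+1)): offset=4, physical=[A,B,D,C,G,F,E,H], logical=[G,F,E,H,A,B,D,C]
After op 5 (rotate(-3)): offset=1, physical=[A,B,D,C,G,F,E,H], logical=[B,D,C,G,F,E,H,A]
After op 6 (rotate(-3)): offset=6, physical=[A,B,D,C,G,F,E,H], logical=[E,H,A,B,D,C,G,F]
After op 7 (replace(3, 'm')): offset=6, physical=[A,m,D,C,G,F,E,H], logical=[E,H,A,m,D,C,G,F]
After op 8 (swap(1, 6)): offset=6, physical=[A,m,D,C,H,F,E,G], logical=[E,G,A,m,D,C,H,F]

Answer: 6 E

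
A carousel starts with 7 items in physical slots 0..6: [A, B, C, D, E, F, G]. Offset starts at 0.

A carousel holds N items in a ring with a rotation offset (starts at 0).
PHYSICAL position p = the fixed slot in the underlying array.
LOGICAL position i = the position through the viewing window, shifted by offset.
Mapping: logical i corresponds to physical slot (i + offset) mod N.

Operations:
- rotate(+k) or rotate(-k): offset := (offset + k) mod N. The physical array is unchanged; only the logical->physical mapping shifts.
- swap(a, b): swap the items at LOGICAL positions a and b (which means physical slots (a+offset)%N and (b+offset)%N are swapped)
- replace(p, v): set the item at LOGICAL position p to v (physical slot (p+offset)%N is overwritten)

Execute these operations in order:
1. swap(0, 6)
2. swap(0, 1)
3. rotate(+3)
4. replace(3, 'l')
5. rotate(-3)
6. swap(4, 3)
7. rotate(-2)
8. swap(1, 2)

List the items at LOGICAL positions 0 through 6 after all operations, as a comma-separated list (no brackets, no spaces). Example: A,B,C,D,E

Answer: F,B,l,G,C,E,D

Derivation:
After op 1 (swap(0, 6)): offset=0, physical=[G,B,C,D,E,F,A], logical=[G,B,C,D,E,F,A]
After op 2 (swap(0, 1)): offset=0, physical=[B,G,C,D,E,F,A], logical=[B,G,C,D,E,F,A]
After op 3 (rotate(+3)): offset=3, physical=[B,G,C,D,E,F,A], logical=[D,E,F,A,B,G,C]
After op 4 (replace(3, 'l')): offset=3, physical=[B,G,C,D,E,F,l], logical=[D,E,F,l,B,G,C]
After op 5 (rotate(-3)): offset=0, physical=[B,G,C,D,E,F,l], logical=[B,G,C,D,E,F,l]
After op 6 (swap(4, 3)): offset=0, physical=[B,G,C,E,D,F,l], logical=[B,G,C,E,D,F,l]
After op 7 (rotate(-2)): offset=5, physical=[B,G,C,E,D,F,l], logical=[F,l,B,G,C,E,D]
After op 8 (swap(1, 2)): offset=5, physical=[l,G,C,E,D,F,B], logical=[F,B,l,G,C,E,D]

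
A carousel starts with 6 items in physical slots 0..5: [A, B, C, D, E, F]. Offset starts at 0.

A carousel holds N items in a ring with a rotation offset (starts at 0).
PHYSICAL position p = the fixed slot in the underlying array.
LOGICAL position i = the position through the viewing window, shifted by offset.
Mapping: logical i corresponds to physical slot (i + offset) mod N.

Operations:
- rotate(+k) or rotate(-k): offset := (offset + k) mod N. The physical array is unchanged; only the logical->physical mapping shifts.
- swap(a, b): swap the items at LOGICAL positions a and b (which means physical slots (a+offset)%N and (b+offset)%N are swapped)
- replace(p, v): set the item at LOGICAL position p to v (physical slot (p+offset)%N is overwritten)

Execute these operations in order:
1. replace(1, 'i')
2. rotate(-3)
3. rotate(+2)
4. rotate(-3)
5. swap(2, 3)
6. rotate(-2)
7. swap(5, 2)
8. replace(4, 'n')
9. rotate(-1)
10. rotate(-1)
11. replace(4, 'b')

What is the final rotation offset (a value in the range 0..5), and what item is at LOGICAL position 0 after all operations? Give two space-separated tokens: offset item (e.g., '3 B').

Answer: 4 n

Derivation:
After op 1 (replace(1, 'i')): offset=0, physical=[A,i,C,D,E,F], logical=[A,i,C,D,E,F]
After op 2 (rotate(-3)): offset=3, physical=[A,i,C,D,E,F], logical=[D,E,F,A,i,C]
After op 3 (rotate(+2)): offset=5, physical=[A,i,C,D,E,F], logical=[F,A,i,C,D,E]
After op 4 (rotate(-3)): offset=2, physical=[A,i,C,D,E,F], logical=[C,D,E,F,A,i]
After op 5 (swap(2, 3)): offset=2, physical=[A,i,C,D,F,E], logical=[C,D,F,E,A,i]
After op 6 (rotate(-2)): offset=0, physical=[A,i,C,D,F,E], logical=[A,i,C,D,F,E]
After op 7 (swap(5, 2)): offset=0, physical=[A,i,E,D,F,C], logical=[A,i,E,D,F,C]
After op 8 (replace(4, 'n')): offset=0, physical=[A,i,E,D,n,C], logical=[A,i,E,D,n,C]
After op 9 (rotate(-1)): offset=5, physical=[A,i,E,D,n,C], logical=[C,A,i,E,D,n]
After op 10 (rotate(-1)): offset=4, physical=[A,i,E,D,n,C], logical=[n,C,A,i,E,D]
After op 11 (replace(4, 'b')): offset=4, physical=[A,i,b,D,n,C], logical=[n,C,A,i,b,D]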